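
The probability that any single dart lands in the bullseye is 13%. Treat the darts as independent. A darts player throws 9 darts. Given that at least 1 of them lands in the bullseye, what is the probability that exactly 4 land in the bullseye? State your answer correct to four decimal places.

0.0251

X ~ Binomial(9, 0.13). Want P(X=4 | X≥1) = P(X=4) / P(X≥1).
P(X=4) = C(9,4)·0.13^4·0.87^5 = 0.017937
P(X≥1) = 1 − 0.285544 = 0.714456
Ratio = 0.017937 / 0.714456 = 0.025105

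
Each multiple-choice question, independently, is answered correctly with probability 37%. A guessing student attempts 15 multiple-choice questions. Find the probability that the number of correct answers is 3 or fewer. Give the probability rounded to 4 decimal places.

X ~ Binomial(15, 0.37); P(X ≤ 3) = Σ C(15,k) p^k (1−p)^(15−k) over k:
  k=0: C(15,0)·0.37^0·0.63^15 = 0.000977
  k=1: C(15,1)·0.37^1·0.63^14 = 0.008611
  k=2: C(15,2)·0.37^2·0.63^13 = 0.035401
  k=3: C(15,3)·0.37^3·0.63^12 = 0.090096
Total = 0.135085

0.1351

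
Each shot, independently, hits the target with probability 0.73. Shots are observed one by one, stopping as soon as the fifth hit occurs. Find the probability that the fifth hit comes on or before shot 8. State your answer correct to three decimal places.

0.857

Finishing within 8 shots ⇔ at least 5 successes in the first 8. With X ~ Binomial(8, 0.73), P(Y ≤ 8) = 1 − P(X ≤ 4).
  k=0: C(8,0)·0.73^0·0.27^8 = 0.00003
  k=1: C(8,1)·0.73^1·0.27^7 = 0.00061
  k=2: C(8,2)·0.73^2·0.27^6 = 0.00578
  k=3: C(8,3)·0.73^3·0.27^5 = 0.03126
  k=4: C(8,4)·0.73^4·0.27^4 = 0.10564
1 − 0.14332 = 0.85668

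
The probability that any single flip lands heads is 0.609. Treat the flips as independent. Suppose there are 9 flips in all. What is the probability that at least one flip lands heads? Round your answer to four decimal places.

0.9998

P(at least one) = 1 − P(none) = 1 − (1 − 0.609)^9
= 1 − 0.000214 = 0.999786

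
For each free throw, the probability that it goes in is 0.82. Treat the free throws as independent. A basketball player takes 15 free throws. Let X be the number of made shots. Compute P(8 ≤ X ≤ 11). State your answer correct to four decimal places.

0.2761

X ~ Binomial(15, 0.82); P(8 ≤ X ≤ 11) = Σ C(15,k) p^k (1−p)^(15−k) over k:
  k=8: C(15,8)·0.82^8·0.18^7 = 0.008053
  k=9: C(15,9)·0.82^9·0.18^6 = 0.028534
  k=10: C(15,10)·0.82^10·0.18^5 = 0.077993
  k=11: C(15,11)·0.82^11·0.18^4 = 0.161501
Total = 0.276081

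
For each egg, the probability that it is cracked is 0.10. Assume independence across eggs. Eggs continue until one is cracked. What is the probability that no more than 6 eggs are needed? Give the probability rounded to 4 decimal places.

0.4686

Y = number of eggs to the first success; geometric, p = 0.10.
P(Y ≤ 6) = 1 − (1−p)^6 = 1 − 0.531441 = 0.468559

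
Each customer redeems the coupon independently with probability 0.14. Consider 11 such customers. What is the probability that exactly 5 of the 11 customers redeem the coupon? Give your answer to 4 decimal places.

0.0101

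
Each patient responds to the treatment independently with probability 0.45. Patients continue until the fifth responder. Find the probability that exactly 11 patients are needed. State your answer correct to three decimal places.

Y = trial on which the fifth success occurs; negative binomial, r=5, p=0.45.
P(Y=11) = C(10,4) · p^5 · (1−p)^6
= 210 · 0.018453 · 0.027681 = 0.10726

0.107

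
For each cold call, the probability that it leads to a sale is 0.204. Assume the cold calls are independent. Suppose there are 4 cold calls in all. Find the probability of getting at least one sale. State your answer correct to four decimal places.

0.5985

P(at least one) = 1 − P(none) = 1 − (1 − 0.204)^4
= 1 − 0.401469 = 0.598531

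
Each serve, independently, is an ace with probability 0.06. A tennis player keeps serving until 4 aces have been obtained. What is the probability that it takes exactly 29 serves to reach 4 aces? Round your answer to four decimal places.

Y = trial on which the fourth success occurs; negative binomial, r=4, p=0.06.
P(Y=29) = C(28,3) · p^4 · (1−p)^25
= 3276 · 1.296e-05 · 0.21291 = 0.009040

0.0090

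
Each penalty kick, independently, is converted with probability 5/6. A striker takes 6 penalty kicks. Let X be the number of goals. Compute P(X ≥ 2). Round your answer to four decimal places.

X ~ Binomial(6, 0.833333); P(X ≥ 2) = Σ C(6,k) p^k (1−p)^(6−k) over k:
  k=2: C(6,2)·0.833333^2·0.166667^4 = 0.008038
  k=3: C(6,3)·0.833333^3·0.166667^3 = 0.053584
  k=4: C(6,4)·0.833333^4·0.166667^2 = 0.200939
  k=5: C(6,5)·0.833333^5·0.166667^1 = 0.401878
  k=6: C(6,6)·0.833333^6·0.166667^0 = 0.334898
Total = 0.999336

0.9993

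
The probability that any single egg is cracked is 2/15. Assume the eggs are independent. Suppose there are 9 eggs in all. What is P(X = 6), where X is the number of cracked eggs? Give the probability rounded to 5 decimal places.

X ~ Binomial(n=9, p=0.133333).
P(X=6) = C(9,6) · p^6 · (1−p)^3
= 84 · 5.6187e-06 · 0.65096 = 0.0003072

0.00031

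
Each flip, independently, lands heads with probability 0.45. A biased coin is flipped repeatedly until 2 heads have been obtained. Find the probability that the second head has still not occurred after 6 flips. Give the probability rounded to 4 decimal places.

0.1636

Needing more than 6 flips ⇔ fewer than 2 successes in the first 6. With X ~ Binomial(6, 0.45), P(Y > 6) = P(X ≤ 1).
  k=0: C(6,0)·0.45^0·0.55^6 = 0.027681
  k=1: C(6,1)·0.45^1·0.55^5 = 0.135887
P(X ≤ 1) = 0.163567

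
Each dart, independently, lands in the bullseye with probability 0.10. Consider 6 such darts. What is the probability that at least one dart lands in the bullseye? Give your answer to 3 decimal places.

P(at least one) = 1 − P(none) = 1 − (1 − 0.10)^6
= 1 − 0.53144 = 0.46856

0.469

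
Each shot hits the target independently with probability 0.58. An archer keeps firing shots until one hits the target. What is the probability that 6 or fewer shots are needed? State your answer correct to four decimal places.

0.9945

Y = number of shots to the first success; geometric, p = 0.58.
P(Y ≤ 6) = 1 − (1−p)^6 = 1 − 0.005489 = 0.994511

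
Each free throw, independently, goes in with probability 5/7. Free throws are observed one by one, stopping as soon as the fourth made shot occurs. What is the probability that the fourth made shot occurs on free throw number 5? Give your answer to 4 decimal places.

0.2975

Y = trial on which the fourth success occurs; negative binomial, r=4, p=0.714286.
P(Y=5) = C(4,3) · p^4 · (1−p)^1
= 4 · 0.26031 · 0.28571 = 0.297495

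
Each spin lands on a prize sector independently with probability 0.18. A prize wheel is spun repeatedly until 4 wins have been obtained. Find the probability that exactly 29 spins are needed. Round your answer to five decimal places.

0.02409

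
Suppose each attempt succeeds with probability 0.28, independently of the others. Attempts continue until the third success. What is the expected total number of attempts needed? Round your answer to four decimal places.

10.7143

Y = total attempts until the third success; negative binomial with r=3, p=0.28.
E[Y] = r / p = 3 / 0.28 = 10.714286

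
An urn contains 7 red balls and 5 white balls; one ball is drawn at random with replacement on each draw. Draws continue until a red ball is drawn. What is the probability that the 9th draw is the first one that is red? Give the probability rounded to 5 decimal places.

0.00053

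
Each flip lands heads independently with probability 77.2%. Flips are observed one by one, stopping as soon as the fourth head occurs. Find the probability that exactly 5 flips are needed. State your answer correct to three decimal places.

Y = trial on which the fourth success occurs; negative binomial, r=4, p=0.772.
P(Y=5) = C(4,3) · p^4 · (1−p)^1
= 4 · 0.3552 · 0.228 = 0.32394

0.324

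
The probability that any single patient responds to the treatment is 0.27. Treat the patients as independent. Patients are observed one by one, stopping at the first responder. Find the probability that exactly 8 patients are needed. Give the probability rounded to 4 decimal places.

0.0298

Geometric (trials to first success), p = 0.27.
P(Y = 8) = (1−p)^7 · p = 0.11047 · 0.27 = 0.029828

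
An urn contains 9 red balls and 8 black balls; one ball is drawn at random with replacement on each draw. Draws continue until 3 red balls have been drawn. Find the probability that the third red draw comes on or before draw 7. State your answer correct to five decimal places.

Finishing within 7 draws ⇔ at least 3 successes in the first 7. With X ~ Binomial(7, 0.529412), P(Y ≤ 7) = 1 − P(X ≤ 2).
  k=0: C(7,0)·0.529412^0·0.470588^7 = 0.0051108
  k=1: C(7,1)·0.529412^1·0.470588^6 = 0.0402474
  k=2: C(7,2)·0.529412^2·0.470588^5 = 0.1358350
1 − 0.1811932 = 0.8188068

0.81881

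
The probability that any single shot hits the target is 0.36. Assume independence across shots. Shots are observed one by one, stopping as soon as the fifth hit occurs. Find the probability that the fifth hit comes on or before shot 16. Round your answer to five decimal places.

0.73867

Finishing within 16 shots ⇔ at least 5 successes in the first 16. With X ~ Binomial(16, 0.36), P(Y ≤ 16) = 1 − P(X ≤ 4).
  k=0: C(16,0)·0.36^0·0.64^16 = 0.0007923
  k=1: C(16,1)·0.36^1·0.64^15 = 0.0071305
  k=2: C(16,2)·0.36^2·0.64^14 = 0.0300819
  k=3: C(16,3)·0.36^3·0.64^13 = 0.0789651
  k=4: C(16,4)·0.36^4·0.64^12 = 0.1443581
1 − 0.2613279 = 0.7386721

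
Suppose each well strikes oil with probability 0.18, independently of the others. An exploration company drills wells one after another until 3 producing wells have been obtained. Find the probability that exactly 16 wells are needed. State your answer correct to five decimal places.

0.04641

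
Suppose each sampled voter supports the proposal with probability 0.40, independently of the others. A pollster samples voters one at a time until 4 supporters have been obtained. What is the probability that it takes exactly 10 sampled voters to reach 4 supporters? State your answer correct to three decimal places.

0.100

Y = trial on which the fourth success occurs; negative binomial, r=4, p=0.40.
P(Y=10) = C(9,3) · p^4 · (1−p)^6
= 84 · 0.0256 · 0.046656 = 0.10033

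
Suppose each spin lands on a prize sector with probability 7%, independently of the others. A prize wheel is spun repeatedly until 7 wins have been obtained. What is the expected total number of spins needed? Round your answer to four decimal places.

100.0000

Y = total spins until the seventh success; negative binomial with r=7, p=0.07.
E[Y] = r / p = 7 / 0.07 = 100.000000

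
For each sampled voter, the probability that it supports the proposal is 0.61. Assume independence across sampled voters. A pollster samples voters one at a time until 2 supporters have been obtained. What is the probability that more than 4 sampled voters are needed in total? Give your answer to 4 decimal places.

Needing more than 4 sampled voters ⇔ fewer than 2 successes in the first 4. With X ~ Binomial(4, 0.61), P(Y > 4) = P(X ≤ 1).
  k=0: C(4,0)·0.61^0·0.39^4 = 0.023134
  k=1: C(4,1)·0.61^1·0.39^3 = 0.144738
P(X ≤ 1) = 0.167873

0.1679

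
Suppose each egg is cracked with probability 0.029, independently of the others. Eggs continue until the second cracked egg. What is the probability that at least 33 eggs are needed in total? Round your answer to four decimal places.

0.7626

Needing more than 32 eggs ⇔ fewer than 2 successes in the first 32. With X ~ Binomial(32, 0.029), P(Y > 32) = P(X ≤ 1).
  k=0: C(32,0)·0.029^0·0.971^32 = 0.389956
  k=1: C(32,1)·0.029^1·0.971^31 = 0.372687
P(X ≤ 1) = 0.762643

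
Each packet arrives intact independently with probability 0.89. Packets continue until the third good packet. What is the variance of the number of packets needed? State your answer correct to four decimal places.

Y = total packets until the third success; negative binomial with r=3, p=0.89.
Var(Y) = r(1−p)/p² = 3·0.11 / 0.89² = 0.416614

0.4166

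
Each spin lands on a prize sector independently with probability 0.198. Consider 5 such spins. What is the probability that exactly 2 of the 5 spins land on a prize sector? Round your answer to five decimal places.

X ~ Binomial(n=5, p=0.198).
P(X=2) = C(5,2) · p^2 · (1−p)^3
= 10 · 0.039204 · 0.51585 = 0.2022337

0.20223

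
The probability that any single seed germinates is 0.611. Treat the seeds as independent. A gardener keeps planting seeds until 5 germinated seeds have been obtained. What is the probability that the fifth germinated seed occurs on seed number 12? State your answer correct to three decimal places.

Y = trial on which the fifth success occurs; negative binomial, r=5, p=0.611.
P(Y=12) = C(11,4) · p^5 · (1−p)^7
= 330 · 0.085154 · 0.0013479 = 0.03788

0.038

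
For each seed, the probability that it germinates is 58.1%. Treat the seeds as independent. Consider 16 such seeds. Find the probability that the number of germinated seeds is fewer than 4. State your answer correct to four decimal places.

0.0016

X ~ Binomial(16, 0.581); P(X ≤ 3) = Σ C(16,k) p^k (1−p)^(16−k) over k:
  k=0: C(16,0)·0.581^0·0.419^16 = 0.000001
  k=1: C(16,1)·0.581^1·0.419^15 = 0.000020
  k=2: C(16,2)·0.581^2·0.419^14 = 0.000208
  k=3: C(16,3)·0.581^3·0.419^13 = 0.001347
Total = 0.001577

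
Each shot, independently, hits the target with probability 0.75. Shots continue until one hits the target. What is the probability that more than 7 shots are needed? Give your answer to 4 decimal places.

0.0001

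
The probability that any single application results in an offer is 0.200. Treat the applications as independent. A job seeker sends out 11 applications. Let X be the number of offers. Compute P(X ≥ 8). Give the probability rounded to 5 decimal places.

X ~ Binomial(11, 0.20); P(X ≥ 8) = Σ C(11,k) p^k (1−p)^(11−k) over k:
  k=8: C(11,8)·0.20^8·0.80^3 = 0.0002163
  k=9: C(11,9)·0.20^9·0.80^2 = 0.0000180
  k=10: C(11,10)·0.20^10·0.80^1 = 0.0000009
  k=11: C(11,11)·0.20^11·0.80^0 = 0.0000000
Total = 0.0002352

0.00024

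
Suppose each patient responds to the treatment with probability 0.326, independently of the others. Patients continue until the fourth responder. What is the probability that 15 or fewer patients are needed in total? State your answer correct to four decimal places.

Finishing within 15 patients ⇔ at least 4 successes in the first 15. With X ~ Binomial(15, 0.326), P(Y ≤ 15) = 1 − P(X ≤ 3).
  k=0: C(15,0)·0.326^0·0.674^15 = 0.002691
  k=1: C(15,1)·0.326^1·0.674^14 = 0.019523
  k=2: C(15,2)·0.326^2·0.674^13 = 0.066100
  k=3: C(15,3)·0.326^3·0.674^12 = 0.138542
1 − 0.226857 = 0.773143

0.7731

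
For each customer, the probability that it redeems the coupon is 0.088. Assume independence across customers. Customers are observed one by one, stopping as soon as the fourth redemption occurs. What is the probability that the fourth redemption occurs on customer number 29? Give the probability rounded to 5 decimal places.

0.01964

Y = trial on which the fourth success occurs; negative binomial, r=4, p=0.088.
P(Y=29) = C(28,3) · p^4 · (1−p)^25
= 3276 · 5.997e-05 · 0.09997 = 0.0196402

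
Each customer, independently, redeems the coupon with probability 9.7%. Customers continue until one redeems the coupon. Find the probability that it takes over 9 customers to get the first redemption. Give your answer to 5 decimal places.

0.39920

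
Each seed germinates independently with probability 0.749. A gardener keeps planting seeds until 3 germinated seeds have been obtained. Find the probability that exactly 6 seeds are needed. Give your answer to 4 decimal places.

0.0664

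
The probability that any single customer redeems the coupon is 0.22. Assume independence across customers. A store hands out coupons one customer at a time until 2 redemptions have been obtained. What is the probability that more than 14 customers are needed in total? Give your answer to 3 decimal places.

Needing more than 14 customers ⇔ fewer than 2 successes in the first 14. With X ~ Binomial(14, 0.22), P(Y > 14) = P(X ≤ 1).
  k=0: C(14,0)·0.22^0·0.78^14 = 0.03085
  k=1: C(14,1)·0.22^1·0.78^13 = 0.12184
P(X ≤ 1) = 0.15269

0.153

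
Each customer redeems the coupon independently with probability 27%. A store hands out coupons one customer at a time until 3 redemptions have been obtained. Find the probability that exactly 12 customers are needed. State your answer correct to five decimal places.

0.06373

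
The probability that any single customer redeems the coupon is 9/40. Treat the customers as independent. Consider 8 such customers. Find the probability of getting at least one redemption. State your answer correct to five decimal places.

0.86986

P(at least one) = 1 − P(none) = 1 − (1 − 0.225)^8
= 1 − 0.1301408 = 0.8698592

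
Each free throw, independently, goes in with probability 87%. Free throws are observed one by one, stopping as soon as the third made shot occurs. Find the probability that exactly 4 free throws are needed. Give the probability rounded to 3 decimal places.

0.257

Y = trial on which the third success occurs; negative binomial, r=3, p=0.87.
P(Y=4) = C(3,2) · p^3 · (1−p)^1
= 3 · 0.6585 · 0.13 = 0.25682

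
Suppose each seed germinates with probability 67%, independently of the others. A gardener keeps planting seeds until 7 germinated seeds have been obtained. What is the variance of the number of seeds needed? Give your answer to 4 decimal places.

Y = total seeds until the seventh success; negative binomial with r=7, p=0.67.
Var(Y) = r(1−p)/p² = 7·0.33 / 0.67² = 5.145912

5.1459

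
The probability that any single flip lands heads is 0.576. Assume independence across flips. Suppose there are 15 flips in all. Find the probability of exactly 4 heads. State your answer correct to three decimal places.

X ~ Binomial(n=15, p=0.576).
P(X=4) = C(15,4) · p^4 · (1−p)^11
= 1365 · 0.11008 · 7.962e-05 = 0.01196

0.012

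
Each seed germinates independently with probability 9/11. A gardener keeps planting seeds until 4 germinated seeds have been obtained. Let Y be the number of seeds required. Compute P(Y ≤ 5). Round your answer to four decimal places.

0.7740

Finishing within 5 seeds ⇔ at least 4 successes in the first 5. With X ~ Binomial(5, 0.818182), P(Y ≤ 5) = 1 − P(X ≤ 3).
  k=0: C(5,0)·0.818182^0·0.181818^5 = 0.000199
  k=1: C(5,1)·0.818182^1·0.181818^4 = 0.004471
  k=2: C(5,2)·0.818182^2·0.181818^3 = 0.040236
  k=3: C(5,3)·0.818182^3·0.181818^2 = 0.181061
1 − 0.225966 = 0.774034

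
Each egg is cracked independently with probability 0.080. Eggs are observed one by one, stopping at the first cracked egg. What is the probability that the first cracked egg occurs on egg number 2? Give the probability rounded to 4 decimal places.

0.0736

Geometric (trials to first success), p = 0.08.
P(Y = 2) = (1−p)^1 · p = 0.92 · 0.08 = 0.073600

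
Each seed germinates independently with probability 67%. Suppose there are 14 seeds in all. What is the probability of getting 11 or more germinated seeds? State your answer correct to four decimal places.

X ~ Binomial(14, 0.67); P(X ≥ 11) = Σ C(14,k) p^k (1−p)^(14−k) over k:
  k=11: C(14,11)·0.67^11·0.33^3 = 0.159759
  k=12: C(14,12)·0.67^12·0.33^2 = 0.081090
  k=13: C(14,13)·0.67^13·0.33^1 = 0.025329
  k=14: C(14,14)·0.67^14·0.33^0 = 0.003673
Total = 0.269851

0.2699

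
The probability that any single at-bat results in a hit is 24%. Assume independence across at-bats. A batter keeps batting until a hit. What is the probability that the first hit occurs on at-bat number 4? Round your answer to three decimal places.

Geometric (trials to first success), p = 0.24.
P(Y = 4) = (1−p)^3 · p = 0.43898 · 0.24 = 0.10535

0.105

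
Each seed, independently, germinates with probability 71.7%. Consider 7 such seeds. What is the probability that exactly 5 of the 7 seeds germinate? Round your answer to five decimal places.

0.31870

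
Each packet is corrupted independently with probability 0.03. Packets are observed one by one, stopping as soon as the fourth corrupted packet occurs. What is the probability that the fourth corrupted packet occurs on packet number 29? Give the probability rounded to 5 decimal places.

0.00124

Y = trial on which the fourth success occurs; negative binomial, r=4, p=0.03.
P(Y=29) = C(28,3) · p^4 · (1−p)^25
= 3276 · 8.1e-07 · 0.46697 = 0.0012391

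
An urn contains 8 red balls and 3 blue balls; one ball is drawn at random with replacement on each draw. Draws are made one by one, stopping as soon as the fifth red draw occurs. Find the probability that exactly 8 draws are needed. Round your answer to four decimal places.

0.1445

Y = trial on which the fifth success occurs; negative binomial, r=5, p=0.727273.
P(Y=8) = C(7,4) · p^5 · (1−p)^3
= 35 · 0.20346 · 0.020285 = 0.144458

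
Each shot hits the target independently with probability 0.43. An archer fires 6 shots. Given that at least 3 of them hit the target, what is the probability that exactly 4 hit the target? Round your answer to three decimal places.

0.322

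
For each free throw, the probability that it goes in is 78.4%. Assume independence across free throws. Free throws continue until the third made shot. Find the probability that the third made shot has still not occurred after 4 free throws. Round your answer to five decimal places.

Needing more than 4 free throws ⇔ fewer than 3 successes in the first 4. With X ~ Binomial(4, 0.784), P(Y > 4) = P(X ≤ 2).
  k=0: C(4,0)·0.784^0·0.216^4 = 0.0021768
  k=1: C(4,1)·0.784^1·0.216^3 = 0.0316037
  k=2: C(4,2)·0.784^2·0.216^2 = 0.1720643
P(X ≤ 2) = 0.2058448

0.20584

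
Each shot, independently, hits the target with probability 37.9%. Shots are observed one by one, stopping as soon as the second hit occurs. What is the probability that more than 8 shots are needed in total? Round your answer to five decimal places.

Needing more than 8 shots ⇔ fewer than 2 successes in the first 8. With X ~ Binomial(8, 0.379), P(Y > 8) = P(X ≤ 1).
  k=0: C(8,0)·0.379^0·0.621^8 = 0.0221173
  k=1: C(8,1)·0.379^1·0.621^7 = 0.1079867
P(X ≤ 1) = 0.1301041

0.13010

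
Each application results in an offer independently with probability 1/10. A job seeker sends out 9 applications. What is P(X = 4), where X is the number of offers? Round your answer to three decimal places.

0.007

X ~ Binomial(n=9, p=0.10).
P(X=4) = C(9,4) · p^4 · (1−p)^5
= 126 · 0.0001 · 0.59049 = 0.00744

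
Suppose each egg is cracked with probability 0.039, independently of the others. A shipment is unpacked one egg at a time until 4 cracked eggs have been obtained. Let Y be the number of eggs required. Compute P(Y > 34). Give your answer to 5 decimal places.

0.95771

Needing more than 34 eggs ⇔ fewer than 4 successes in the first 34. With X ~ Binomial(34, 0.039), P(Y > 34) = P(X ≤ 3).
  k=0: C(34,0)·0.039^0·0.961^34 = 0.2585801
  k=1: C(34,1)·0.039^1·0.961^33 = 0.3567922
  k=2: C(34,2)·0.039^2·0.961^32 = 0.2389134
  k=3: C(34,3)·0.039^3·0.961^31 = 0.1034214
P(X ≤ 3) = 0.9577071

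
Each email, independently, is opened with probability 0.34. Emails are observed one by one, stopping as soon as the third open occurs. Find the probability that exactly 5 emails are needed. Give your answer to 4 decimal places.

Y = trial on which the third success occurs; negative binomial, r=3, p=0.34.
P(Y=5) = C(4,2) · p^3 · (1−p)^2
= 6 · 0.039304 · 0.4356 = 0.102725

0.1027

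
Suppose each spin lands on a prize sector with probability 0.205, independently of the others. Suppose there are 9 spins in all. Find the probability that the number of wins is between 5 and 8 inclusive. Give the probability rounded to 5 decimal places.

X ~ Binomial(9, 0.205); P(5 ≤ X ≤ 8) = Σ C(9,k) p^k (1−p)^(9−k) over k:
  k=5: C(9,5)·0.205^5·0.795^4 = 0.0182225
  k=6: C(9,6)·0.205^6·0.795^3 = 0.0031326
  k=7: C(9,7)·0.205^7·0.795^2 = 0.0003462
  k=8: C(9,8)·0.205^8·0.795^1 = 0.0000223
Total = 0.0217236

0.02172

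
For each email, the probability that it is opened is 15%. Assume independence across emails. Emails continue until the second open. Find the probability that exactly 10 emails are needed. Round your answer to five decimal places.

0.05518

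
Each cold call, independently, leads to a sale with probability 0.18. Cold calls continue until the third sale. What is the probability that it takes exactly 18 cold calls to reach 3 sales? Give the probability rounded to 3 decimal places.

0.040

Y = trial on which the third success occurs; negative binomial, r=3, p=0.18.
P(Y=18) = C(17,2) · p^3 · (1−p)^15
= 136 · 0.005832 · 0.050957 = 0.04042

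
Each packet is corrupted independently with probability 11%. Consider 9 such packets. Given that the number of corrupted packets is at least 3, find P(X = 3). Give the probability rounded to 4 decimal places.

0.8262

X ~ Binomial(9, 0.11). Want P(X=3 | X≥3) = P(X=3) / P(X≥3).
P(X=3) = C(9,3)·0.11^3·0.89^6 = 0.055564
P(X≥3) = 1 − 0.350356 − 0.389722 − 0.192672 = 0.067250
Ratio = 0.055564 / 0.067250 = 0.826243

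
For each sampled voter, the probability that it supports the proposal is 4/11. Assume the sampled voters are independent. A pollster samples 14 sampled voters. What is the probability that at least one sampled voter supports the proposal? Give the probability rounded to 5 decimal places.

0.99821

P(at least one) = 1 − P(none) = 1 − (1 − 0.363636)^14
= 1 − 0.0017860 = 0.9982140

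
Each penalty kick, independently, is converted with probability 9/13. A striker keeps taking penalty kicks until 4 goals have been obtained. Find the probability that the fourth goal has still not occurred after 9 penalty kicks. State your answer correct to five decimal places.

0.02868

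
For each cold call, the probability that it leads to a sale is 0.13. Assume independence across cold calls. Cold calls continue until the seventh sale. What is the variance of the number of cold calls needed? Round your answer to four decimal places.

360.3550

Y = total cold calls until the seventh success; negative binomial with r=7, p=0.13.
Var(Y) = r(1−p)/p² = 7·0.87 / 0.13² = 360.355030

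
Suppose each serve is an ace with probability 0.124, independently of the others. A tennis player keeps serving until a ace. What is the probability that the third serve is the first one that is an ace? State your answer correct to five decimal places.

0.09515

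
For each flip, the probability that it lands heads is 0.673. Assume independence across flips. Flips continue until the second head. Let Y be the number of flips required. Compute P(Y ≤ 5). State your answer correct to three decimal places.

Finishing within 5 flips ⇔ at least 2 successes in the first 5. With X ~ Binomial(5, 0.673), P(Y ≤ 5) = 1 − P(X ≤ 1).
  k=0: C(5,0)·0.673^0·0.327^5 = 0.00374
  k=1: C(5,1)·0.673^1·0.327^4 = 0.03847
1 − 0.04221 = 0.95779

0.958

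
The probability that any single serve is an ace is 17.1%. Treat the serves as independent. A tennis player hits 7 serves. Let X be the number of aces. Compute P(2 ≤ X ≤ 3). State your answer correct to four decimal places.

X ~ Binomial(7, 0.171); P(2 ≤ X ≤ 3) = Σ C(7,k) p^k (1−p)^(7−k) over k:
  k=2: C(7,2)·0.171^2·0.829^5 = 0.240428
  k=3: C(7,3)·0.171^3·0.829^4 = 0.082656
Total = 0.323084

0.3231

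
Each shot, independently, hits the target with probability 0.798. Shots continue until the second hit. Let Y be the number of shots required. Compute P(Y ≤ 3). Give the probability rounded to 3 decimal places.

0.894

Finishing within 3 shots ⇔ at least 2 successes in the first 3. With X ~ Binomial(3, 0.798), P(Y ≤ 3) = 1 − P(X ≤ 1).
  k=0: C(3,0)·0.798^0·0.202^3 = 0.00824
  k=1: C(3,1)·0.798^1·0.202^2 = 0.09768
1 − 0.10593 = 0.89407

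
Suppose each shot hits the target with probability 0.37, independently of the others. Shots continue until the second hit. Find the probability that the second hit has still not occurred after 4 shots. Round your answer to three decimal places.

Needing more than 4 shots ⇔ fewer than 2 successes in the first 4. With X ~ Binomial(4, 0.37), P(Y > 4) = P(X ≤ 1).
  k=0: C(4,0)·0.37^0·0.63^4 = 0.15753
  k=1: C(4,1)·0.37^1·0.63^3 = 0.37007
P(X ≤ 1) = 0.52760

0.528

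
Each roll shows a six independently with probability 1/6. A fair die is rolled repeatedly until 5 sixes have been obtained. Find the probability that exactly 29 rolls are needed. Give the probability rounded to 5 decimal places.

0.03312

Y = trial on which the fifth success occurs; negative binomial, r=5, p=0.166667.
P(Y=29) = C(28,4) · p^5 · (1−p)^24
= 20475 · 0.0001286 · 0.012579 = 0.0331221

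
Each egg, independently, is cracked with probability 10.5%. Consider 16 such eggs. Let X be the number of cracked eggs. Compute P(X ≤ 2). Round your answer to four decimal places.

X ~ Binomial(16, 0.105); P(X ≤ 2) = Σ C(16,k) p^k (1−p)^(16−k) over k:
  k=0: C(16,0)·0.105^0·0.895^16 = 0.169500
  k=1: C(16,1)·0.105^1·0.895^15 = 0.318167
  k=2: C(16,2)·0.105^2·0.895^14 = 0.279951
Total = 0.767618

0.7676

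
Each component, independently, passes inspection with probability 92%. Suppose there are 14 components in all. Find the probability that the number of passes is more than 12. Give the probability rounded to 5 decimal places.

0.69004

X ~ Binomial(14, 0.92); P(X ≥ 13) = Σ C(14,k) p^k (1−p)^(14−k) over k:
  k=13: C(14,13)·0.92^13·0.08^1 = 0.3788434
  k=14: C(14,14)·0.92^14·0.08^0 = 0.3111928
Total = 0.6900363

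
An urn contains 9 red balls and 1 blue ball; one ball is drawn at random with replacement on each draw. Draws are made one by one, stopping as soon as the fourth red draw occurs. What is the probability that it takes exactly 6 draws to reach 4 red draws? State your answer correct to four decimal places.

Y = trial on which the fourth success occurs; negative binomial, r=4, p=0.90.
P(Y=6) = C(5,3) · p^4 · (1−p)^2
= 10 · 0.6561 · 0.01 = 0.065610

0.0656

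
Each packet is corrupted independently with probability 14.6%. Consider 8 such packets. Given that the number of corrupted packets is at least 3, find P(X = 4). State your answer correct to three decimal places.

X ~ Binomial(8, 0.146). Want P(X=4 | X≥3) = P(X=4) / P(X≥3).
P(X=4) = C(8,4)·0.146^4·0.854^4 = 0.01692
P(X≥3) = 1 − 0.28292 − 0.38694 − 0.23153 = 0.09860
Ratio = 0.01692 / 0.09860 = 0.17157

0.172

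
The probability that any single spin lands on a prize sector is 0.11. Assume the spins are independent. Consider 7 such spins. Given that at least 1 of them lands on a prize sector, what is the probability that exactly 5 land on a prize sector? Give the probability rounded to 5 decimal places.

0.00048

X ~ Binomial(7, 0.11). Want P(X=5 | X≥1) = P(X=5) / P(X≥1).
P(X=5) = C(7,5)·0.11^5·0.89^2 = 0.0002679
P(X≥1) = 1 − 0.4423133 = 0.5576867
Ratio = 0.0002679 / 0.5576867 = 0.0004804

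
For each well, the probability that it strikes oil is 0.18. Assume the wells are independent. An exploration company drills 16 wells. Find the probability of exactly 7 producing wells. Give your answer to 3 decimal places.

X ~ Binomial(n=16, p=0.18).
P(X=7) = C(16,7) · p^7 · (1−p)^9
= 11440 · 6.1222e-06 · 0.16762 = 0.01174

0.012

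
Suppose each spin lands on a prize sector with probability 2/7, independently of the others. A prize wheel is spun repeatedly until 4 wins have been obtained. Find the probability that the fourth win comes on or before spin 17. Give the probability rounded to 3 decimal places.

0.760

Finishing within 17 spins ⇔ at least 4 successes in the first 17. With X ~ Binomial(17, 0.285714), P(Y ≤ 17) = 1 − P(X ≤ 3).
  k=0: C(17,0)·0.285714^0·0.714286^17 = 0.00328
  k=1: C(17,1)·0.285714^1·0.714286^16 = 0.02230
  k=2: C(17,2)·0.285714^2·0.714286^15 = 0.07136
  k=3: C(17,3)·0.285714^3·0.714286^14 = 0.14273
1 − 0.23967 = 0.76033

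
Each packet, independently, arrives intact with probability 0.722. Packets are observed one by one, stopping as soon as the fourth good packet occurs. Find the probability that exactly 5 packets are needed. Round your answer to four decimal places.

0.3022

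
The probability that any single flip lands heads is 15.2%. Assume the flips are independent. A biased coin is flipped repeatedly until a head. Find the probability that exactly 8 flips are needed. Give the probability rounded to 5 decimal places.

Geometric (trials to first success), p = 0.152.
P(Y = 8) = (1−p)^7 · p = 0.31533 · 0.152 = 0.0479308

0.04793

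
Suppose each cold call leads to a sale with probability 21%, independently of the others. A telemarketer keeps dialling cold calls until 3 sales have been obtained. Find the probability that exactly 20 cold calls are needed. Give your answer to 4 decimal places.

0.0288

Y = trial on which the third success occurs; negative binomial, r=3, p=0.21.
P(Y=20) = C(19,2) · p^3 · (1−p)^17
= 171 · 0.009261 · 0.018183 = 0.028795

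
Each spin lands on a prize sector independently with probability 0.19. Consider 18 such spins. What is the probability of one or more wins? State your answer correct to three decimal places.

P(at least one) = 1 − P(none) = 1 − (1 − 0.19)^18
= 1 − 0.02253 = 0.97747

0.977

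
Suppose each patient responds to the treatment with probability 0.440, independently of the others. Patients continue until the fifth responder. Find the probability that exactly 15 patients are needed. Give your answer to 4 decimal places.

0.0501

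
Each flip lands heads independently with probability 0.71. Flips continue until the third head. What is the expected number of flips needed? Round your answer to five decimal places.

4.22535

Y = total flips until the third success; negative binomial with r=3, p=0.71.
E[Y] = r / p = 3 / 0.71 = 4.2253521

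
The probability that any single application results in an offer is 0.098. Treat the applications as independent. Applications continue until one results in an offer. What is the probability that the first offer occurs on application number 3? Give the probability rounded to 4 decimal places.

0.0797

Geometric (trials to first success), p = 0.098.
P(Y = 3) = (1−p)^2 · p = 0.8136 · 0.098 = 0.079733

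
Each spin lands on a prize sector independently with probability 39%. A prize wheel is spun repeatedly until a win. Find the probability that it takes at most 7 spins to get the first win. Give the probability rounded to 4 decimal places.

Y = number of spins to the first success; geometric, p = 0.39.
P(Y ≤ 7) = 1 − (1−p)^7 = 1 − 0.031427 = 0.968573

0.9686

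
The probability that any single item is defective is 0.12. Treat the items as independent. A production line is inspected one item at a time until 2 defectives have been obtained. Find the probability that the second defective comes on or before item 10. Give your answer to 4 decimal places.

Finishing within 10 items ⇔ at least 2 successes in the first 10. With X ~ Binomial(10, 0.12), P(Y ≤ 10) = 1 − P(X ≤ 1).
  k=0: C(10,0)·0.12^0·0.88^10 = 0.278501
  k=1: C(10,1)·0.12^1·0.88^9 = 0.379774
1 − 0.658275 = 0.341725

0.3417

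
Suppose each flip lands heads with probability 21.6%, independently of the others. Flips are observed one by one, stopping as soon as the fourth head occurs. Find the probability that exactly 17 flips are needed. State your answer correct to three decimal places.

0.052

Y = trial on which the fourth success occurs; negative binomial, r=4, p=0.216.
P(Y=17) = C(16,3) · p^4 · (1−p)^13
= 560 · 0.0021768 · 0.042277 = 0.05154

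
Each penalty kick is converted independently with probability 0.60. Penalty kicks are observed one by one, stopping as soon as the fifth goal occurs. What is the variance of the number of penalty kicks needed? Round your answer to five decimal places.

5.55556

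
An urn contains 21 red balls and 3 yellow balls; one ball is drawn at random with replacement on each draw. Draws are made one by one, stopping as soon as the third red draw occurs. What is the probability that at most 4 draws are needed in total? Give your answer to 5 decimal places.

Finishing within 4 draws ⇔ at least 3 successes in the first 4. With X ~ Binomial(4, 0.875), P(Y ≤ 4) = 1 − P(X ≤ 2).
  k=0: C(4,0)·0.875^0·0.125^4 = 0.0002441
  k=1: C(4,1)·0.875^1·0.125^3 = 0.0068359
  k=2: C(4,2)·0.875^2·0.125^2 = 0.0717773
1 − 0.0788574 = 0.9211426

0.92114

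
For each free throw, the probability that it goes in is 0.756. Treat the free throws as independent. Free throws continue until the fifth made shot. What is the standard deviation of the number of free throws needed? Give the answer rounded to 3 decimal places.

1.461

Y = total free throws until the fifth success; negative binomial with r=5, p=0.756.
SD(Y) = √[r(1−p)/p²] = √(2.13460) = 1.46103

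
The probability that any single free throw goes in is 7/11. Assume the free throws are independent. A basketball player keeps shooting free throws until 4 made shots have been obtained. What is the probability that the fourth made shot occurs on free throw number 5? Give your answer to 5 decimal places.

Y = trial on which the fourth success occurs; negative binomial, r=4, p=0.636364.
P(Y=5) = C(4,3) · p^4 · (1−p)^1
= 4 · 0.16399 · 0.36364 = 0.2385331

0.23853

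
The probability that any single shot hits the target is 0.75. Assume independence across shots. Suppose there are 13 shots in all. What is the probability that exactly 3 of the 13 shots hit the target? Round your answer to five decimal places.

X ~ Binomial(n=13, p=0.75).
P(X=3) = C(13,3) · p^3 · (1−p)^10
= 286 · 0.42188 · 9.5367e-07 = 0.0001151

0.00012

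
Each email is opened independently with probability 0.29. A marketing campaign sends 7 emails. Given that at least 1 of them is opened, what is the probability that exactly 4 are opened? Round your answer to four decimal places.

0.0975

X ~ Binomial(7, 0.29). Want P(X=4 | X≥1) = P(X=4) / P(X≥1).
P(X=4) = C(7,4)·0.29^4·0.71^3 = 0.088600
P(X≥1) = 1 − 0.090951 = 0.909049
Ratio = 0.088600 / 0.909049 = 0.097465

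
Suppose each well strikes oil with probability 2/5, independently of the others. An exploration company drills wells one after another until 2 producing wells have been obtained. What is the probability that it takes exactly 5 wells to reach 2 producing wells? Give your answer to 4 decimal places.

Y = trial on which the second success occurs; negative binomial, r=2, p=0.40.
P(Y=5) = C(4,1) · p^2 · (1−p)^3
= 4 · 0.16 · 0.216 = 0.138240

0.1382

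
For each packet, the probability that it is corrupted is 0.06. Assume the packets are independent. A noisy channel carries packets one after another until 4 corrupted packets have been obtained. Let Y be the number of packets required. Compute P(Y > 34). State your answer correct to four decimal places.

Needing more than 34 packets ⇔ fewer than 4 successes in the first 34. With X ~ Binomial(34, 0.06), P(Y > 34) = P(X ≤ 3).
  k=0: C(34,0)·0.06^0·0.94^34 = 0.121996
  k=1: C(34,1)·0.06^1·0.94^33 = 0.264758
  k=2: C(34,2)·0.06^2·0.94^32 = 0.278841
  k=3: C(34,3)·0.06^3·0.94^31 = 0.189849
P(X ≤ 3) = 0.855445

0.8554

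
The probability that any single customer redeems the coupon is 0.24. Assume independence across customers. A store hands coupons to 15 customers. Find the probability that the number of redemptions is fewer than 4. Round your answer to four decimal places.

0.4978

X ~ Binomial(15, 0.24); P(X ≤ 3) = Σ C(15,k) p^k (1−p)^(15−k) over k:
  k=0: C(15,0)·0.24^0·0.76^15 = 0.016301
  k=1: C(15,1)·0.24^1·0.76^14 = 0.077213
  k=2: C(15,2)·0.24^2·0.76^13 = 0.170682
  k=3: C(15,3)·0.24^3·0.76^12 = 0.233565
Total = 0.497762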